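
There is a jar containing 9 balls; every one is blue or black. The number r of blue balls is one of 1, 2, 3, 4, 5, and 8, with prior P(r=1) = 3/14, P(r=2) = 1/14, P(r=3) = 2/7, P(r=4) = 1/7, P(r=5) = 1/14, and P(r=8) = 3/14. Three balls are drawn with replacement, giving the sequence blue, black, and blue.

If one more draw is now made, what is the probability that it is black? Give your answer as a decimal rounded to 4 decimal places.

0.4747

Compute the likelihood of the observed sequence for each case: P(data | r = 1) = (1/9)(8/9)(1/9) = 0.010974; P(data | r = 2) = (2/9)(7/9)(2/9) = 0.038409; P(data | r = 3) = (3/9)(6/9)(3/9) = 0.074074; P(data | r = 4) = (4/9)(5/9)(4/9) = 0.10974; P(data | r = 5) = (5/9)(4/9)(5/9) = 0.13717; P(data | r = 8) = (8/9)(1/9)(8/9) = 0.087791.
Multiplying each by its prior: 3/14 · 0.010974 = 0.0023516, 1/14 · 0.038409 = 0.0027435, 2/7 · 0.074074 = 0.021164, 1/7 · 0.10974 = 0.015677, 1/14 · 0.13717 = 0.0097982, 3/14 · 0.087791 = 0.018812; summing to 0.070547.
Normalising, the posterior is P(r = 1 | data) = 0.033333, P(r = 2 | data) = 0.038889, P(r = 3 | data) = 0.3, P(r = 4 | data) = 0.22222, P(r = 5 | data) = 0.13889, P(r = 8 | data) = 0.26667.
So P(black next | data) = Σ P(black next | H) P(H | data) = (8/9)(0.033333) + (7/9)(0.038889) + (2/3)(0.3) + (5/9)(0.22222) + (4/9)(0.13889) + (1/9)(0.26667) = 0.47469.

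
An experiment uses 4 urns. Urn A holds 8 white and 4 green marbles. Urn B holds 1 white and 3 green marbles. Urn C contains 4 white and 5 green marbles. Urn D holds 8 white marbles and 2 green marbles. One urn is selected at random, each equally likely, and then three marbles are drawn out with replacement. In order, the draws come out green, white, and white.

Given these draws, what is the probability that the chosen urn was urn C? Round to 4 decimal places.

The likelihood of the observed sequence under each hypothesis: P(data | urn A) = (4/12)(8/12)(8/12) = 0.14815; P(data | urn B) = (3/4)(1/4)(1/4) = 0.046875; P(data | urn C) = (5/9)(4/9)(4/9) = 0.10974; P(data | urn D) = (2/10)(8/10)(8/10) = 0.128.
Multiplying each by its prior: 1/4 · 0.14815 = 0.037037, 1/4 · 0.046875 = 0.011719, 1/4 · 0.10974 = 0.027435, 1/4 · 0.128 = 0.032; summing to 0.10819.
Hence P(urn C | data) = (0.027435) / (0.10819) = 0.25358.

0.2536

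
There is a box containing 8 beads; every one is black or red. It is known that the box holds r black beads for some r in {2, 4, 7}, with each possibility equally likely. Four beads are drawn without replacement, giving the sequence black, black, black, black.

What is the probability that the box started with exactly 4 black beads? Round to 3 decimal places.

The likelihood of the observed sequence under each hypothesis: P(data | r = 2) = (2/8)(1/7)(0/6) = 0; P(data | r = 4) = (4/8)(3/7)(2/6)(1/5) = 1/70; P(data | r = 7) = (7/8)(6/7)(5/6)(4/5) = 1/2.
Multiplying each by its prior: 1/3 · 0 = 0, 1/3 · 1/70 = 1/210, 1/3 · 1/2 = 1/6; summing to 6/35.
Hence P(r = 4 | data) = (1/210) / (6/35) = 1/36.

0.028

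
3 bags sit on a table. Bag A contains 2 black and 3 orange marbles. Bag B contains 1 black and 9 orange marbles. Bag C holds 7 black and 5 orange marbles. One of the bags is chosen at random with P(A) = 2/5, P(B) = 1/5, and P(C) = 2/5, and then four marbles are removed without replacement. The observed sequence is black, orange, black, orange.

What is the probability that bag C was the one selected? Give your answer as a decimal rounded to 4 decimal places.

Under each hypothesis, the probability of the observed sequence is: P(data | bag A) = (2/5)(3/4)(1/3)(2/2) = 0.1; P(data | bag B) = (1/10)(9/9)(0/8) = 0; P(data | bag C) = (7/12)(5/11)(6/10)(4/9) = 0.070707.
Multiplying each by its prior: 2/5 · 0.1 = 0.04, 1/5 · 0 = 0, 2/5 · 0.070707 = 0.028283; with total 0.068283.
By Bayes' rule, P(bag C | data) = (0.028283) / (0.068283) = 0.4142.

0.4142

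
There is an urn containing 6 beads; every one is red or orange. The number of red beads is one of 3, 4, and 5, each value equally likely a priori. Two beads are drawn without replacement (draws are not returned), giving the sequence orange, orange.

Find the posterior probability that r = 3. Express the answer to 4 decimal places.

0.7500

The likelihood of the observed sequence under each hypothesis: P(data | r = 3) = (3/6)(2/5) = 1/5; P(data | r = 4) = (2/6)(1/5) = 1/15; P(data | r = 5) = (1/6)(0/5) = 0.
Weighting by the prior gives 1/3 · 1/5 = 1/15, 1/3 · 1/15 = 1/45, 1/3 · 0 = 0; these sum to 4/45.
So P(r = 3 | data) = (1/15) / (4/45) = 3/4.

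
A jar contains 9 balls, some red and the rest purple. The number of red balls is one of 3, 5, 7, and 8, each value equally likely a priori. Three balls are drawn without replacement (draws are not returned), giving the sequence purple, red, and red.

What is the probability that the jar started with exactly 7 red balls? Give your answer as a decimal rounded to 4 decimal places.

Under each hypothesis, the probability of the observed sequence is: P(data | r = 3) = (6/9)(3/8)(2/7) = 1/14; P(data | r = 5) = (4/9)(5/8)(4/7) = 10/63; P(data | r = 7) = (2/9)(7/8)(6/7) = 1/6; P(data | r = 8) = (1/9)(8/8)(7/7) = 1/9.
Weighting by the prior gives 1/4 · 1/14 = 1/56, 1/4 · 10/63 = 5/126, 1/4 · 1/6 = 1/24, 1/4 · 1/9 = 1/36; summing to 8/63.
By Bayes' rule, P(r = 7 | data) = (1/24) / (8/63) = 21/64.

0.3281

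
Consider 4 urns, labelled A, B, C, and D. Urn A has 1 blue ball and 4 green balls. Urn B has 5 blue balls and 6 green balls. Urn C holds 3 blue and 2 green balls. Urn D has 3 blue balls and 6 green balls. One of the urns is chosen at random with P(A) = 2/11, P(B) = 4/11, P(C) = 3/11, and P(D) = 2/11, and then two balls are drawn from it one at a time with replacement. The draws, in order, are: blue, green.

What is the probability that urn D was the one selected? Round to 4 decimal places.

For each hypothesis, P(data | H) works out to: P(data | urn A) = (1/5)(4/5) = 0.16; P(data | urn B) = (5/11)(6/11) = 0.24793; P(data | urn C) = (3/5)(2/5) = 0.24; P(data | urn D) = (3/9)(6/9) = 0.22222.
Multiplying each by its prior: 2/11 · 0.16 = 0.029091, 4/11 · 0.24793 = 0.090158, 3/11 · 0.24 = 0.065455, 2/11 · 0.22222 = 0.040404; summing to 0.22511.
So P(urn D | data) = (0.040404) / (0.22511) = 0.17949.

0.1795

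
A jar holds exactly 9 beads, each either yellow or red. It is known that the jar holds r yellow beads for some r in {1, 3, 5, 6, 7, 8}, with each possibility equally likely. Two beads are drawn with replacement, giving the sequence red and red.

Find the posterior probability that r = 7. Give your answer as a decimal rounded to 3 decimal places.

0.031

Under each hypothesis, the probability of the observed sequence is: P(data | r = 1) = (8/9)(8/9) = 64/81; P(data | r = 3) = (6/9)(6/9) = 4/9; P(data | r = 5) = (4/9)(4/9) = 16/81; P(data | r = 6) = (3/9)(3/9) = 1/9; P(data | r = 7) = (2/9)(2/9) = 4/81; P(data | r = 8) = (1/9)(1/9) = 1/81.
Multiplying each by its prior: 1/6 · 64/81 = 32/243, 1/6 · 4/9 = 2/27, 1/6 · 16/81 = 8/243, 1/6 · 1/9 = 1/54, 1/6 · 4/81 = 2/243, 1/6 · 1/81 = 1/486; with total 65/243.
By Bayes' rule, P(r = 7 | data) = (2/243) / (65/243) = 2/65.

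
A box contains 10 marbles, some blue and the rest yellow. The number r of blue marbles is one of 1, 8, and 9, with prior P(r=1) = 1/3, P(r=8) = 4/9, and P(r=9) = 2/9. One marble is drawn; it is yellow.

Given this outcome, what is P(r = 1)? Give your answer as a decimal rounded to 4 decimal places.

For each hypothesis, P(data | H) works out to: P(data | r = 1) = (9/10) = 9/10; P(data | r = 8) = (2/10) = 1/5; P(data | r = 9) = (1/10) = 1/10.
Multiplying each by its prior: 1/3 · 9/10 = 3/10, 4/9 · 1/5 = 4/45, 2/9 · 1/10 = 1/45; summing to 37/90.
By Bayes' rule, P(r = 1 | data) = (3/10) / (37/90) = 27/37.

0.7297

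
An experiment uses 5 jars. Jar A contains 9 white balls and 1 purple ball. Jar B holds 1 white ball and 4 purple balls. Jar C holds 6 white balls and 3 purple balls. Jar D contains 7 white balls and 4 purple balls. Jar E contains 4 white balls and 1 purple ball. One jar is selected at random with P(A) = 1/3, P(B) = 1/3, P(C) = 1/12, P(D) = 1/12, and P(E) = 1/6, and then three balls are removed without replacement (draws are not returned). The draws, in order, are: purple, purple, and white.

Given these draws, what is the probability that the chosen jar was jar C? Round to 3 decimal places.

0.075

For each hypothesis, P(data | H) works out to: P(data | jar A) = (1/10)(0/9) = 0; P(data | jar B) = (4/5)(3/4)(1/3) = 0.2; P(data | jar C) = (3/9)(2/8)(6/7) = 0.071429; P(data | jar D) = (4/11)(3/10)(7/9) = 0.084848; P(data | jar E) = (1/5)(0/4) = 0.
Weighting by the prior gives 1/3 · 0 = 0, 1/3 · 0.2 = 0.066667, 1/12 · 0.071429 = 0.0059524, 1/12 · 0.084848 = 0.0070707, 1/6 · 0 = 0; these sum to 0.07969.
Therefore the posterior P(jar C | data) = (0.0059524) / (0.07969) = 0.074694.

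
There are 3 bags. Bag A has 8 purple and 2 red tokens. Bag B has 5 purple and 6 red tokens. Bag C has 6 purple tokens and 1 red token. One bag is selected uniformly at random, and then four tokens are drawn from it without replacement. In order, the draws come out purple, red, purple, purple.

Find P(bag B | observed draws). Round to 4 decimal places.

0.1413

Compute the likelihood of the observed sequence for each case: P(data | bag A) = (8/10)(2/9)(7/8)(6/7) = 0.13333; P(data | bag B) = (5/11)(6/10)(4/9)(3/8) = 0.045455; P(data | bag C) = (6/7)(1/6)(5/5)(4/4) = 0.14286.
The prior-weighted likelihoods are 1/3 · 0.13333 = 0.044444, 1/3 · 0.045455 = 0.015152, 1/3 · 0.14286 = 0.047619; these sum to 0.10722.
So P(bag B | data) = (0.015152) / (0.10722) = 0.14132.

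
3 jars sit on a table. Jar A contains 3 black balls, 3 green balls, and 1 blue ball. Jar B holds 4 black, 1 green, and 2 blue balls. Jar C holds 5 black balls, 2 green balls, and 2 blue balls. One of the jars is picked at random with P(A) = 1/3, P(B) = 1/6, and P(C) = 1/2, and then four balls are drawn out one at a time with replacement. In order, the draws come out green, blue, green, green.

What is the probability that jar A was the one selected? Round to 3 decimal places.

Compute the likelihood of the observed sequence for each case: P(data | jar A) = (3/7)(1/7)(3/7)(3/7) = 0.011245; P(data | jar B) = (1/7)(2/7)(1/7)(1/7) = 0.00083299; P(data | jar C) = (2/9)(2/9)(2/9)(2/9) = 0.0024387.
The prior-weighted likelihoods are 1/3 · 0.011245 = 0.0037484, 1/6 · 0.00083299 = 0.00013883, 1/2 · 0.0024387 = 0.0012193; these sum to 0.0051066.
Therefore the posterior P(jar A | data) = (0.0037484) / (0.0051066) = 0.73404.

0.734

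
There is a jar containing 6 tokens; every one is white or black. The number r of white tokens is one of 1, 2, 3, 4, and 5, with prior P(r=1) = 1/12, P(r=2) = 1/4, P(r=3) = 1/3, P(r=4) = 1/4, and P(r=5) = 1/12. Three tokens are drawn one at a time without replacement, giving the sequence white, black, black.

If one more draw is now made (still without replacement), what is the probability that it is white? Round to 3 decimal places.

Compute the likelihood of the observed sequence for each case: P(data | r = 1) = (1/6)(5/5)(4/4) = 1/6; P(data | r = 2) = (2/6)(4/5)(3/4) = 1/5; P(data | r = 3) = (3/6)(3/5)(2/4) = 3/20; P(data | r = 4) = (4/6)(2/5)(1/4) = 1/15; P(data | r = 5) = (5/6)(1/5)(0/4) = 0.
The prior-weighted likelihoods are 1/12 · 1/6 = 1/72, 1/4 · 1/5 = 1/20, 1/3 · 3/20 = 1/20, 1/4 · 1/15 = 1/60, 1/12 · 0 = 0; these sum to 47/360.
Dividing through by the total gives posterior P(r = 1 | data) = 5/47, P(r = 2 | data) = 18/47, P(r = 3 | data) = 18/47, P(r = 4 | data) = 6/47, P(r = 5 | data) = 0.
So P(white next | data) = Σ P(white next | H) P(H | data) = (0)(5/47) + (1/3)(18/47) + (2/3)(18/47) + (1)(6/47) = 24/47.

0.511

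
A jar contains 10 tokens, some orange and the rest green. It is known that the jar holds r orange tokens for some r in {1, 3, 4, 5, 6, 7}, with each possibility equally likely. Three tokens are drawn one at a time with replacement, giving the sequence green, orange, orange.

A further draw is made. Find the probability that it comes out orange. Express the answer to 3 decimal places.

0.531

Compute the likelihood of the observed sequence for each case: P(data | r = 1) = (9/10)(1/10)(1/10) = 0.009; P(data | r = 3) = (7/10)(3/10)(3/10) = 0.063; P(data | r = 4) = (6/10)(4/10)(4/10) = 0.096; P(data | r = 5) = (5/10)(5/10)(5/10) = 0.125; P(data | r = 6) = (4/10)(6/10)(6/10) = 0.144; P(data | r = 7) = (3/10)(7/10)(7/10) = 0.147.
Weighting by the prior gives 1/6 · 0.009 = 0.0015, 1/6 · 0.063 = 0.0105, 1/6 · 0.096 = 0.016, 1/6 · 0.125 = 0.020833, 1/6 · 0.144 = 0.024, 1/6 · 0.147 = 0.0245; these sum to 0.097333.
The posterior is then P(r = 1 | data) = 0.015411, P(r = 3 | data) = 0.10788, P(r = 4 | data) = 0.16438, P(r = 5 | data) = 0.21404, P(r = 6 | data) = 0.24658, P(r = 7 | data) = 0.25171.
So P(orange next | data) = Σ P(orange next | H) P(H | data) = (1/10)(0.015411) + (3/10)(0.10788) + (2/5)(0.16438) + (1/2)(0.21404) + (3/5)(0.24658) + (7/10)(0.25171) = 0.53082.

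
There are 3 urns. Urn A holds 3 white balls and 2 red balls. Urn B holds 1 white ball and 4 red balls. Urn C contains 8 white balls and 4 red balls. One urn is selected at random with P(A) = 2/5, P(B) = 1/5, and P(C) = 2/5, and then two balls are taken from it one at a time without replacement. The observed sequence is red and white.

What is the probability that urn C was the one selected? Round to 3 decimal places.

0.377

For each hypothesis, P(data | H) works out to: P(data | urn A) = (2/5)(3/4) = 3/10; P(data | urn B) = (4/5)(1/4) = 1/5; P(data | urn C) = (4/12)(8/11) = 8/33.
Multiplying each by its prior: 2/5 · 3/10 = 3/25, 1/5 · 1/5 = 1/25, 2/5 · 8/33 = 16/165; with total 212/825.
Hence P(urn C | data) = (16/165) / (212/825) = 20/53.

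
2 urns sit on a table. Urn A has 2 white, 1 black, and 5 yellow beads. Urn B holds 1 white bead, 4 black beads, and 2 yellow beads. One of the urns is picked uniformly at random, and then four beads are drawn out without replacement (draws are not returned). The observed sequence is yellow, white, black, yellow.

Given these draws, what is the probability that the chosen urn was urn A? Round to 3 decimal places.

0.714

Compute the likelihood of the observed sequence for each case: P(data | urn A) = (5/8)(2/7)(1/6)(4/5) = 1/42; P(data | urn B) = (2/7)(1/6)(4/5)(1/4) = 1/105.
Weighting by the prior gives 1/2 · 1/42 = 1/84, 1/2 · 1/105 = 1/210; with total 1/60.
Therefore the posterior P(urn A | data) = (1/84) / (1/60) = 5/7.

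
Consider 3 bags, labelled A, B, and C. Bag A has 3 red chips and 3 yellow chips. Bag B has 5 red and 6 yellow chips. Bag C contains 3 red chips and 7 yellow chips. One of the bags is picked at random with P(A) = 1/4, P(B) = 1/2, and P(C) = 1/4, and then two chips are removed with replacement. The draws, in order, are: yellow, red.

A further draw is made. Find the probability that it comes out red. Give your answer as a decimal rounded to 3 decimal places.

For each hypothesis, P(data | H) works out to: P(data | bag A) = (3/6)(3/6) = 0.25; P(data | bag B) = (6/11)(5/11) = 0.24793; P(data | bag C) = (7/10)(3/10) = 0.21.
The prior-weighted likelihoods are 1/4 · 0.25 = 0.0625, 1/2 · 0.24793 = 0.12397, 1/4 · 0.21 = 0.0525; summing to 0.23897.
Dividing through by the total gives posterior P(bag A | data) = 0.26154, P(bag B | data) = 0.51876, P(bag C | data) = 0.2197.
The predictive probability is P(red next | data) = (1/2)(0.26154) + (5/11)(0.51876) + (3/10)(0.2197) = 0.43248.

0.432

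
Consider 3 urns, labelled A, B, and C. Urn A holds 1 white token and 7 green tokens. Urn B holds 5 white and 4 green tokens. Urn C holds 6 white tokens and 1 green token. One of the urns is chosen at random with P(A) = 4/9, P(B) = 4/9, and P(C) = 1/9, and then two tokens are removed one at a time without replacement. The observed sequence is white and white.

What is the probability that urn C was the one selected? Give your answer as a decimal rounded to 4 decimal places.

For each hypothesis, P(data | H) works out to: P(data | urn A) = (1/8)(0/7) = 0; P(data | urn B) = (5/9)(4/8) = 5/18; P(data | urn C) = (6/7)(5/6) = 5/7.
The prior-weighted likelihoods are 4/9 · 0 = 0, 4/9 · 5/18 = 10/81, 1/9 · 5/7 = 5/63; with total 115/567.
By Bayes' rule, P(urn C | data) = (5/63) / (115/567) = 9/23.

0.3913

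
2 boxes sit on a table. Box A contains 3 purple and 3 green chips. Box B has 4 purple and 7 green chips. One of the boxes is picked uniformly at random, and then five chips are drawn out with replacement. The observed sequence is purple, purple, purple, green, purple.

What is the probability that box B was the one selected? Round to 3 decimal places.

0.263

Compute the likelihood of the observed sequence for each case: P(data | box A) = (3/6)(3/6)(3/6)(3/6)(3/6) = 0.03125; P(data | box B) = (4/11)(4/11)(4/11)(7/11)(4/11) = 0.011127.
The prior-weighted likelihoods are 1/2 · 0.03125 = 0.015625, 1/2 · 0.011127 = 0.0055635; with total 0.021188.
Hence P(box B | data) = (0.0055635) / (0.021188) = 0.26257.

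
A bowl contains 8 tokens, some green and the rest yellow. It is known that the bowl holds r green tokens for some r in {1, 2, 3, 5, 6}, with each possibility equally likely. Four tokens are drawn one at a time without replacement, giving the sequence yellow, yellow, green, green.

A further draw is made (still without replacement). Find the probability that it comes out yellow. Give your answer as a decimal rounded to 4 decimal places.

Under each hypothesis, the probability of the observed sequence is: P(data | r = 1) = (7/8)(6/7)(1/6)(0/5) = 0; P(data | r = 2) = (6/8)(5/7)(2/6)(1/5) = 1/28; P(data | r = 3) = (5/8)(4/7)(3/6)(2/5) = 1/14; P(data | r = 5) = (3/8)(2/7)(5/6)(4/5) = 1/14; P(data | r = 6) = (2/8)(1/7)(6/6)(5/5) = 1/28.
The prior-weighted likelihoods are 1/5 · 0 = 0, 1/5 · 1/28 = 1/140, 1/5 · 1/14 = 1/70, 1/5 · 1/14 = 1/70, 1/5 · 1/28 = 1/140; summing to 3/70.
Dividing through by the total gives posterior P(r = 1 | data) = 0, P(r = 2 | data) = 1/6, P(r = 3 | data) = 1/3, P(r = 5 | data) = 1/3, P(r = 6 | data) = 1/6.
Averaging over the posterior, P(yellow next | data) = (1)(1/6) + (3/4)(1/3) + (1/4)(1/3) + (0)(1/6) = 1/2.

0.5000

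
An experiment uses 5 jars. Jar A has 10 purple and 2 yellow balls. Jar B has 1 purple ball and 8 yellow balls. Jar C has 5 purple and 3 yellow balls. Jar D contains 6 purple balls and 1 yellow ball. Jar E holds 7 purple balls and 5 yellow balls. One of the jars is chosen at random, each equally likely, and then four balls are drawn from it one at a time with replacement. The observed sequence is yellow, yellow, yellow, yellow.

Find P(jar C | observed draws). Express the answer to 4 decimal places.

Under each hypothesis, the probability of the observed sequence is: P(data | jar A) = (2/12)(2/12)(2/12)(2/12) = 0.0007716; P(data | jar B) = (8/9)(8/9)(8/9)(8/9) = 0.6243; P(data | jar C) = (3/8)(3/8)(3/8)(3/8) = 0.019775; P(data | jar D) = (1/7)(1/7)(1/7)(1/7) = 0.00041649; P(data | jar E) = (5/12)(5/12)(5/12)(5/12) = 0.030141.
Weighting by the prior gives 1/5 · 0.0007716 = 0.00015432, 1/5 · 0.6243 = 0.12486, 1/5 · 0.019775 = 0.0039551, 1/5 · 0.00041649 = 8.3299e-05, 1/5 · 0.030141 = 0.0060282; summing to 0.13508.
So P(jar C | data) = (0.0039551) / (0.13508) = 0.02928.

0.0293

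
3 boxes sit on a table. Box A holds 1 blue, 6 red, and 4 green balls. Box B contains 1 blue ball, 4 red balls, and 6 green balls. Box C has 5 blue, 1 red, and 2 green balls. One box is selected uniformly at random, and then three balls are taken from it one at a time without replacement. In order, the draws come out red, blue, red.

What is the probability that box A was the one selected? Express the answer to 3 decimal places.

Compute the likelihood of the observed sequence for each case: P(data | box A) = (6/11)(1/10)(5/9) = 1/33; P(data | box B) = (4/11)(1/10)(3/9) = 2/165; P(data | box C) = (1/8)(5/7)(0/6) = 0.
The prior-weighted likelihoods are 1/3 · 1/33 = 1/99, 1/3 · 2/165 = 2/495, 1/3 · 0 = 0; these sum to 7/495.
Therefore the posterior P(box A | data) = (1/99) / (7/495) = 5/7.

0.714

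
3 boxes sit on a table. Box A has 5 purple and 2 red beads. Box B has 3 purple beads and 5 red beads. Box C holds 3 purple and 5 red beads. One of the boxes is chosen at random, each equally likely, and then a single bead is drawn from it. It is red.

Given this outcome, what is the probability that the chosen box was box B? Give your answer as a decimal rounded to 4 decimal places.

0.4070

Under each hypothesis, the probability of this draw is: P(data | box A) = (2/7) = 2/7; P(data | box B) = (5/8) = 5/8; P(data | box C) = (5/8) = 5/8.
Weighting by the prior gives 1/3 · 2/7 = 2/21, 1/3 · 5/8 = 5/24, 1/3 · 5/8 = 5/24; these sum to 43/84.
By Bayes' rule, P(box B | data) = (5/24) / (43/84) = 35/86.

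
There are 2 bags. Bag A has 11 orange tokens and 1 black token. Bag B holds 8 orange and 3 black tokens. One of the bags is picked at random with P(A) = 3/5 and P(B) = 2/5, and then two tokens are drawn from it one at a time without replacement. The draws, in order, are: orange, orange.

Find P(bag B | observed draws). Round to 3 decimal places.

For each hypothesis, P(data | H) works out to: P(data | bag A) = (11/12)(10/11) = 5/6; P(data | bag B) = (8/11)(7/10) = 28/55.
The prior-weighted likelihoods are 3/5 · 5/6 = 1/2, 2/5 · 28/55 = 56/275; with total 387/550.
Hence P(bag B | data) = (56/275) / (387/550) = 112/387.

0.289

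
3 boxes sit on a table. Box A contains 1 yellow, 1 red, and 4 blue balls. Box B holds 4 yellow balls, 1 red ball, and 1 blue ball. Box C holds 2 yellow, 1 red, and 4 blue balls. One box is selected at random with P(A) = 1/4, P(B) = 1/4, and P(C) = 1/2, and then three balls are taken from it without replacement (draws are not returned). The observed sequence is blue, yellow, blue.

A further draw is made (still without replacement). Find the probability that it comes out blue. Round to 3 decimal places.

0.551

Compute the likelihood of the observed sequence for each case: P(data | box A) = (4/6)(1/5)(3/4) = 1/10; P(data | box B) = (1/6)(4/5)(0/4) = 0; P(data | box C) = (4/7)(2/6)(3/5) = 4/35.
Weighting by the prior gives 1/4 · 1/10 = 1/40, 1/4 · 0 = 0, 1/2 · 4/35 = 2/35; summing to 23/280.
The posterior is then P(box A | data) = 7/23, P(box B | data) = 0, P(box C | data) = 16/23.
So P(blue next | data) = Σ P(blue next | H) P(H | data) = (2/3)(7/23) + (1/2)(16/23) = 38/69.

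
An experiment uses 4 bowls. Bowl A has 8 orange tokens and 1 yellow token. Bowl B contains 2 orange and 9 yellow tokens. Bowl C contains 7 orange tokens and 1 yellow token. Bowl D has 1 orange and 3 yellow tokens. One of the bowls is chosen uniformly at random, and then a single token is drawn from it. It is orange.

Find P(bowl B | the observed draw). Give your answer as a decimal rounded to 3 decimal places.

0.083

For each hypothesis, P(data | H) works out to: P(data | bowl A) = (8/9) = 0.88889; P(data | bowl B) = (2/11) = 0.18182; P(data | bowl C) = (7/8) = 0.875; P(data | bowl D) = (1/4) = 0.25.
The prior-weighted likelihoods are 1/4 · 0.88889 = 0.22222, 1/4 · 0.18182 = 0.045455, 1/4 · 0.875 = 0.21875, 1/4 · 0.25 = 0.0625; with total 0.54893.
By Bayes' rule, P(bowl B | data) = (0.045455) / (0.54893) = 0.082806.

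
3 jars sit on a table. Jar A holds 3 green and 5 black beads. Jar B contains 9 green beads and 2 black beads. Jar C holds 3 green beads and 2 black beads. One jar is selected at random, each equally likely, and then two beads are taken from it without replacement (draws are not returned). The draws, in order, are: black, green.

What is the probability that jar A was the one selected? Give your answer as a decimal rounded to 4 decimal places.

0.3662

Under each hypothesis, the probability of the observed sequence is: P(data | jar A) = (5/8)(3/7) = 0.26786; P(data | jar B) = (2/11)(9/10) = 0.16364; P(data | jar C) = (2/5)(3/4) = 0.3.
Multiplying each by its prior: 1/3 · 0.26786 = 0.089286, 1/3 · 0.16364 = 0.054545, 1/3 · 0.3 = 0.1; summing to 0.24383.
By Bayes' rule, P(jar A | data) = (0.089286) / (0.24383) = 0.36618.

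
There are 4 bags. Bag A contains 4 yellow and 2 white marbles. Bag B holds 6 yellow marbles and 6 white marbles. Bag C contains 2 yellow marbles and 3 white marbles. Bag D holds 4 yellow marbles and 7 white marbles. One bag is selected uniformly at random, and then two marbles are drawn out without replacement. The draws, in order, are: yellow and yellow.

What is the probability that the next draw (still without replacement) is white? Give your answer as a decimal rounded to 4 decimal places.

The likelihood of the observed sequence under each hypothesis: P(data | bag A) = (4/6)(3/5) = 2/5; P(data | bag B) = (6/12)(5/11) = 5/22; P(data | bag C) = (2/5)(1/4) = 1/10; P(data | bag D) = (4/11)(3/10) = 6/55.
The prior-weighted likelihoods are 1/4 · 2/5 = 1/10, 1/4 · 5/22 = 5/88, 1/4 · 1/10 = 1/40, 1/4 · 6/55 = 3/110; summing to 23/110.
Normalising, the posterior is P(bag A | data) = 11/23, P(bag B | data) = 25/92, P(bag C | data) = 11/92, P(bag D | data) = 3/23.
Averaging over the posterior, P(white next | data) = (1/2)(11/23) + (3/5)(25/92) + (1)(11/92) + (7/9)(3/23) = 43/69.

0.6232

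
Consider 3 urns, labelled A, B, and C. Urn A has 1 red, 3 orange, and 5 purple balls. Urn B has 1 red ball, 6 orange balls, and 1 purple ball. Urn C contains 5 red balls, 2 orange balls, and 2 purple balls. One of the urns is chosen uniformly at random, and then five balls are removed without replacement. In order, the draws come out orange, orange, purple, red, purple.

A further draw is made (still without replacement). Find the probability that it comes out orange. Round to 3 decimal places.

0.214

The likelihood of the observed sequence under each hypothesis: P(data | urn A) = (3/9)(2/8)(5/7)(1/6)(4/5) = 0.0079365; P(data | urn B) = (6/8)(5/7)(1/6)(1/5)(0/4) = 0; P(data | urn C) = (2/9)(1/8)(2/7)(5/6)(1/5) = 0.0013228.
The prior-weighted likelihoods are 1/3 · 0.0079365 = 0.0026455, 1/3 · 0 = 0, 1/3 · 0.0013228 = 0.00044092; summing to 0.0030864.
The posterior is then P(urn A | data) = 0.85714, P(urn B | data) = 0, P(urn C | data) = 0.14286.
The predictive probability is P(orange next | data) = (1/4)(0.85714) + (0)(0.14286) = 0.21429.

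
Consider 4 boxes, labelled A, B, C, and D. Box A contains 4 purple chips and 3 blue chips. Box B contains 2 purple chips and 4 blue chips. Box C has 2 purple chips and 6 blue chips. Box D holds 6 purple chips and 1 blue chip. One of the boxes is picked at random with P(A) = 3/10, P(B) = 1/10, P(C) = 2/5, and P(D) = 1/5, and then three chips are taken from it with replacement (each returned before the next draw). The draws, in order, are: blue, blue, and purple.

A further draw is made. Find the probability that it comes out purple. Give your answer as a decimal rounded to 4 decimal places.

The likelihood of the observed sequence under each hypothesis: P(data | box A) = (3/7)(3/7)(4/7) = 0.10496; P(data | box B) = (4/6)(4/6)(2/6) = 0.14815; P(data | box C) = (6/8)(6/8)(2/8) = 0.14062; P(data | box D) = (1/7)(1/7)(6/7) = 0.017493.
Weighting by the prior gives 3/10 · 0.10496 = 0.031487, 1/10 · 0.14815 = 0.014815, 2/5 · 0.14062 = 0.05625, 1/5 · 0.017493 = 0.0034985; with total 0.10605.
Normalising, the posterior is P(box A | data) = 0.29691, P(box B | data) = 0.1397, P(box C | data) = 0.53041, P(box D | data) = 0.032989.
Averaging over the posterior, P(purple next | data) = (4/7)(0.29691) + (1/3)(0.1397) + (1/4)(0.53041) + (6/7)(0.032989) = 0.3771.

0.3771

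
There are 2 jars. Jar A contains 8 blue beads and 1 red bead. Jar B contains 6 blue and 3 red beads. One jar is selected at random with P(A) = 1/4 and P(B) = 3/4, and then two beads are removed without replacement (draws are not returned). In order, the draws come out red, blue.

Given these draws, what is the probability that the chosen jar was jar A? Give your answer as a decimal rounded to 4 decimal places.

The likelihood of the observed sequence under each hypothesis: P(data | jar A) = (1/9)(8/8) = 1/9; P(data | jar B) = (3/9)(6/8) = 1/4.
Multiplying each by its prior: 1/4 · 1/9 = 1/36, 3/4 · 1/4 = 3/16; with total 31/144.
So P(jar A | data) = (1/36) / (31/144) = 4/31.

0.1290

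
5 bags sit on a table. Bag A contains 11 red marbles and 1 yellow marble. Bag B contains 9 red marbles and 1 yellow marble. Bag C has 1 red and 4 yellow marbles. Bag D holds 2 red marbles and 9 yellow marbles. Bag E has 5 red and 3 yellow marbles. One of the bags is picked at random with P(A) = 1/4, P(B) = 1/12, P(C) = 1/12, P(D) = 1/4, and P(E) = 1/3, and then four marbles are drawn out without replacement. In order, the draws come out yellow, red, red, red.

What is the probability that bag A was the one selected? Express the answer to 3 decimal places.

The likelihood of the observed sequence under each hypothesis: P(data | bag A) = (1/12)(11/11)(10/10)(9/9) = 0.083333; P(data | bag B) = (1/10)(9/9)(8/8)(7/7) = 0.1; P(data | bag C) = (4/5)(1/4)(0/3) = 0; P(data | bag D) = (9/11)(2/10)(1/9)(0/8) = 0; P(data | bag E) = (3/8)(5/7)(4/6)(3/5) = 0.10714.
Multiplying each by its prior: 1/4 · 0.083333 = 0.020833, 1/12 · 0.1 = 0.0083333, 1/12 · 0 = 0, 1/4 · 0 = 0, 1/3 · 0.10714 = 0.035714; with total 0.064881.
So P(bag A | data) = (0.020833) / (0.064881) = 0.3211.

0.321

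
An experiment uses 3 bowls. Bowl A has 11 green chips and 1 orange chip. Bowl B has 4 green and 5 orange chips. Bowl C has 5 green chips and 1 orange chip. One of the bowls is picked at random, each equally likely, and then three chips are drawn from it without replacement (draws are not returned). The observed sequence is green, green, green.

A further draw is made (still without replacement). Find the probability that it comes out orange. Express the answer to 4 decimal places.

0.2232

For each hypothesis, P(data | H) works out to: P(data | bowl A) = (11/12)(10/11)(9/10) = 3/4; P(data | bowl B) = (4/9)(3/8)(2/7) = 1/21; P(data | bowl C) = (5/6)(4/5)(3/4) = 1/2.
Weighting by the prior gives 1/3 · 3/4 = 1/4, 1/3 · 1/21 = 1/63, 1/3 · 1/2 = 1/6; these sum to 109/252.
Normalising, the posterior is P(bowl A | data) = 63/109, P(bowl B | data) = 4/109, P(bowl C | data) = 42/109.
The predictive probability is P(orange next | data) = (1/9)(63/109) + (5/6)(4/109) + (1/3)(42/109) = 73/327.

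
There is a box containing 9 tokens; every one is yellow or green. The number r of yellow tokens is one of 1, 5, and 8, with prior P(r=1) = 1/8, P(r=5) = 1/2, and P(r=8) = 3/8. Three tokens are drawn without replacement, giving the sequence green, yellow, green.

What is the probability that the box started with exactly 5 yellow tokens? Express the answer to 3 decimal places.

0.811

Under each hypothesis, the probability of the observed sequence is: P(data | r = 1) = (8/9)(1/8)(7/7) = 1/9; P(data | r = 5) = (4/9)(5/8)(3/7) = 5/42; P(data | r = 8) = (1/9)(8/8)(0/7) = 0.
Weighting by the prior gives 1/8 · 1/9 = 1/72, 1/2 · 5/42 = 5/84, 3/8 · 0 = 0; these sum to 37/504.
Therefore the posterior P(r = 5 | data) = (5/84) / (37/504) = 30/37.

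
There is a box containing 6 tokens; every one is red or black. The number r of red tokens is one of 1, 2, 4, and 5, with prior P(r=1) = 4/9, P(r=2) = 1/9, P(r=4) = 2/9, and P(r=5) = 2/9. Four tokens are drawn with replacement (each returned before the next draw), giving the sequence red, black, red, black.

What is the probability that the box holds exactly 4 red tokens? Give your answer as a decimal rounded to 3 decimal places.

For each hypothesis, P(data | H) works out to: P(data | r = 1) = (1/6)(5/6)(1/6)(5/6) = 0.01929; P(data | r = 2) = (2/6)(4/6)(2/6)(4/6) = 0.049383; P(data | r = 4) = (4/6)(2/6)(4/6)(2/6) = 0.049383; P(data | r = 5) = (5/6)(1/6)(5/6)(1/6) = 0.01929.
Weighting by the prior gives 4/9 · 0.01929 = 0.0085734, 1/9 · 0.049383 = 0.005487, 2/9 · 0.049383 = 0.010974, 2/9 · 0.01929 = 0.0042867; these sum to 0.029321.
Hence P(r = 4 | data) = (0.010974) / (0.029321) = 0.37427.

0.374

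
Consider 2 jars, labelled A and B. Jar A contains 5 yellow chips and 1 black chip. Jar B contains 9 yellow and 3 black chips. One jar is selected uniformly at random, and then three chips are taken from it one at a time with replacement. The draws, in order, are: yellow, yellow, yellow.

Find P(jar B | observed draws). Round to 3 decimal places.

0.422

Compute the likelihood of the observed sequence for each case: P(data | jar A) = (5/6)(5/6)(5/6) = 0.5787; P(data | jar B) = (9/12)(9/12)(9/12) = 0.42188.
The prior-weighted likelihoods are 1/2 · 0.5787 = 0.28935, 1/2 · 0.42188 = 0.21094; summing to 0.50029.
By Bayes' rule, P(jar B | data) = (0.21094) / (0.50029) = 0.42163.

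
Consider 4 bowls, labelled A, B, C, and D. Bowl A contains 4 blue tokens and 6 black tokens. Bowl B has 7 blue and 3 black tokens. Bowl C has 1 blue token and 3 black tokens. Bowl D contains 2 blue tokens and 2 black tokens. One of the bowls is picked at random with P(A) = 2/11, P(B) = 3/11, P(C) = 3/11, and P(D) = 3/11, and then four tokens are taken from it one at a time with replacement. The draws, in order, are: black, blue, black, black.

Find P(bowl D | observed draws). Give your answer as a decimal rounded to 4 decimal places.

For each hypothesis, P(data | H) works out to: P(data | bowl A) = (6/10)(4/10)(6/10)(6/10) = 0.0864; P(data | bowl B) = (3/10)(7/10)(3/10)(3/10) = 0.0189; P(data | bowl C) = (3/4)(1/4)(3/4)(3/4) = 0.10547; P(data | bowl D) = (2/4)(2/4)(2/4)(2/4) = 0.0625.
Multiplying each by its prior: 2/11 · 0.0864 = 0.015709, 3/11 · 0.0189 = 0.0051545, 3/11 · 0.10547 = 0.028764, 3/11 · 0.0625 = 0.017045; summing to 0.066673.
Therefore the posterior P(bowl D | data) = (0.017045) / (0.066673) = 0.25566.

0.2557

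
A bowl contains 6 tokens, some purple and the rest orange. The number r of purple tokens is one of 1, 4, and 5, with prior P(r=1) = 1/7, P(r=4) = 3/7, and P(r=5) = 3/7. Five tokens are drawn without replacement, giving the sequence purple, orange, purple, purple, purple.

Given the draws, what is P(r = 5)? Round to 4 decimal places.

The likelihood of the observed sequence under each hypothesis: P(data | r = 1) = (1/6)(5/5)(0/4) = 0; P(data | r = 4) = (4/6)(2/5)(3/4)(2/3)(1/2) = 1/15; P(data | r = 5) = (5/6)(1/5)(4/4)(3/3)(2/2) = 1/6.
Weighting by the prior gives 1/7 · 0 = 0, 3/7 · 1/15 = 1/35, 3/7 · 1/6 = 1/14; these sum to 1/10.
Therefore the posterior P(r = 5 | data) = (1/14) / (1/10) = 5/7.

0.7143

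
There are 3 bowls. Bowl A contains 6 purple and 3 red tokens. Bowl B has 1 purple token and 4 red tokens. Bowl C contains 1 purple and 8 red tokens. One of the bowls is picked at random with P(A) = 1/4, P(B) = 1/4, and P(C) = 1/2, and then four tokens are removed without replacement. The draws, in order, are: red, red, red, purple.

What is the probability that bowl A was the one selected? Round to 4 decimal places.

0.0274

The likelihood of the observed sequence under each hypothesis: P(data | bowl A) = (3/9)(2/8)(1/7)(6/6) = 0.011905; P(data | bowl B) = (4/5)(3/4)(2/3)(1/2) = 0.2; P(data | bowl C) = (8/9)(7/8)(6/7)(1/6) = 0.11111.
The prior-weighted likelihoods are 1/4 · 0.011905 = 0.0029762, 1/4 · 0.2 = 0.05, 1/2 · 0.11111 = 0.055556; these sum to 0.10853.
Hence P(bowl A | data) = (0.0029762) / (0.10853) = 0.027422.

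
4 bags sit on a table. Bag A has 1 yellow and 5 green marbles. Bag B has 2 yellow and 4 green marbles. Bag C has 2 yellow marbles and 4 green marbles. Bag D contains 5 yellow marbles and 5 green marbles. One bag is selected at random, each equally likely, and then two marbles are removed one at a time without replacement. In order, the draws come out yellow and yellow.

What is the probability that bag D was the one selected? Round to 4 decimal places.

0.6250

Under each hypothesis, the probability of the observed sequence is: P(data | bag A) = (1/6)(0/5) = 0; P(data | bag B) = (2/6)(1/5) = 1/15; P(data | bag C) = (2/6)(1/5) = 1/15; P(data | bag D) = (5/10)(4/9) = 2/9.
Multiplying each by its prior: 1/4 · 0 = 0, 1/4 · 1/15 = 1/60, 1/4 · 1/15 = 1/60, 1/4 · 2/9 = 1/18; with total 4/45.
By Bayes' rule, P(bag D | data) = (1/18) / (4/45) = 5/8.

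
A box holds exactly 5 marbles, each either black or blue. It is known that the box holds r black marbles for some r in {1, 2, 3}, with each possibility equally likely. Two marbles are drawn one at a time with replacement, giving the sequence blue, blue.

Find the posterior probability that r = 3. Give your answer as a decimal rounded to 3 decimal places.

0.138

The likelihood of the observed sequence under each hypothesis: P(data | r = 1) = (4/5)(4/5) = 16/25; P(data | r = 2) = (3/5)(3/5) = 9/25; P(data | r = 3) = (2/5)(2/5) = 4/25.
Multiplying each by its prior: 1/3 · 16/25 = 16/75, 1/3 · 9/25 = 3/25, 1/3 · 4/25 = 4/75; with total 29/75.
Therefore the posterior P(r = 3 | data) = (4/75) / (29/75) = 4/29.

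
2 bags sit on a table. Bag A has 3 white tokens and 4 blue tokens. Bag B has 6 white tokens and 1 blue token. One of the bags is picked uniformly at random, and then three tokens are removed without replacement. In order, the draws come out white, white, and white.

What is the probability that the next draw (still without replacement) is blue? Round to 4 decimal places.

0.2857

Compute the likelihood of the observed sequence for each case: P(data | bag A) = (3/7)(2/6)(1/5) = 1/35; P(data | bag B) = (6/7)(5/6)(4/5) = 4/7.
The prior-weighted likelihoods are 1/2 · 1/35 = 1/70, 1/2 · 4/7 = 2/7; with total 3/10.
Normalising, the posterior is P(bag A | data) = 1/21, P(bag B | data) = 20/21.
The predictive probability is P(blue next | data) = (1)(1/21) + (1/4)(20/21) = 2/7.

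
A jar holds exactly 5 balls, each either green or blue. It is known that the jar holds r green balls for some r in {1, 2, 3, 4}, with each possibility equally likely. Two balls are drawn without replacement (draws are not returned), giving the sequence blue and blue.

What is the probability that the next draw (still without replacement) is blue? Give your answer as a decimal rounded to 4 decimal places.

Compute the likelihood of the observed sequence for each case: P(data | r = 1) = (4/5)(3/4) = 3/5; P(data | r = 2) = (3/5)(2/4) = 3/10; P(data | r = 3) = (2/5)(1/4) = 1/10; P(data | r = 4) = (1/5)(0/4) = 0.
Multiplying each by its prior: 1/4 · 3/5 = 3/20, 1/4 · 3/10 = 3/40, 1/4 · 1/10 = 1/40, 1/4 · 0 = 0; these sum to 1/4.
The posterior is then P(r = 1 | data) = 3/5, P(r = 2 | data) = 3/10, P(r = 3 | data) = 1/10, P(r = 4 | data) = 0.
Averaging over the posterior, P(blue next | data) = (2/3)(3/5) + (1/3)(3/10) + (0)(1/10) = 1/2.

0.5000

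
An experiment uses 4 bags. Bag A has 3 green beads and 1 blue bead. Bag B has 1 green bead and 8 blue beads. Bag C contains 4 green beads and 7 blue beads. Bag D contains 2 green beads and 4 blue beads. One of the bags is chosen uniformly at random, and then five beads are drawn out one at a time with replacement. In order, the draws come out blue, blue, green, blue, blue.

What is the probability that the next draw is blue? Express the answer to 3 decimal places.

Under each hypothesis, the probability of the observed sequence is: P(data | bag A) = (1/4)(1/4)(3/4)(1/4)(1/4) = 0.0029297; P(data | bag B) = (8/9)(8/9)(1/9)(8/9)(8/9) = 0.069366; P(data | bag C) = (7/11)(7/11)(4/11)(7/11)(7/11) = 0.059633; P(data | bag D) = (4/6)(4/6)(2/6)(4/6)(4/6) = 0.065844.
The prior-weighted likelihoods are 1/4 · 0.0029297 = 0.00073242, 1/4 · 0.069366 = 0.017342, 1/4 · 0.059633 = 0.014908, 1/4 · 0.065844 = 0.016461; with total 0.049443.
The posterior is then P(bag A | data) = 0.014813, P(bag B | data) = 0.35074, P(bag C | data) = 0.30152, P(bag D | data) = 0.33293.
Averaging over the posterior, P(blue next | data) = (1/4)(0.014813) + (8/9)(0.35074) + (7/11)(0.30152) + (2/3)(0.33293) = 0.7293.

0.729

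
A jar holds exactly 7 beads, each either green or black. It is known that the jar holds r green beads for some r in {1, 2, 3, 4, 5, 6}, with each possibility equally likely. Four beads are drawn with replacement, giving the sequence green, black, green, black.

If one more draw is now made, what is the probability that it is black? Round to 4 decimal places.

The likelihood of the observed sequence under each hypothesis: P(data | r = 1) = (1/7)(6/7)(1/7)(6/7) = 0.014994; P(data | r = 2) = (2/7)(5/7)(2/7)(5/7) = 0.041649; P(data | r = 3) = (3/7)(4/7)(3/7)(4/7) = 0.059975; P(data | r = 4) = (4/7)(3/7)(4/7)(3/7) = 0.059975; P(data | r = 5) = (5/7)(2/7)(5/7)(2/7) = 0.041649; P(data | r = 6) = (6/7)(1/7)(6/7)(1/7) = 0.014994.
Multiplying each by its prior: 1/6 · 0.014994 = 0.002499, 1/6 · 0.041649 = 0.0069416, 1/6 · 0.059975 = 0.0099958, 1/6 · 0.059975 = 0.0099958, 1/6 · 0.041649 = 0.0069416, 1/6 · 0.014994 = 0.002499; with total 0.038873.
The posterior is then P(r = 1 | data) = 0.064286, P(r = 2 | data) = 0.17857, P(r = 3 | data) = 0.25714, P(r = 4 | data) = 0.25714, P(r = 5 | data) = 0.17857, P(r = 6 | data) = 0.064286.
The predictive probability is P(black next | data) = (6/7)(0.064286) + (5/7)(0.17857) + (4/7)(0.25714) + (3/7)(0.25714) + (2/7)(0.17857) + (1/7)(0.064286) = 0.5.

0.5000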